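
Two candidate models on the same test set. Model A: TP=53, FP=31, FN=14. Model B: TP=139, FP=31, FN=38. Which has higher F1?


Model A: P=53/84=0.631, R=53/67=0.791, F1=2PR/(P+R)=2TP/(2TP+FP+FN)=106/151=0.702
Model B: P=139/170=0.8176, R=139/177=0.7853, F1=2PR/(P+R)=2TP/(2TP+FP+FN)=278/347=0.8012
0.702 < 0.8012 → Model B

Model B


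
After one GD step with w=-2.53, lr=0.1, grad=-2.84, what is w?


w_new = w - α·∇
= -2.53 - 0.1·-2.84
= -2.53 + 0.284
= -2.246

-2.246


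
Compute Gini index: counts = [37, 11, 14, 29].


Probabilities: [37/91, 11/91, 14/91, 29/91] ≈ [0.4066, 0.1209, 0.1538, 0.3187]
Σpᵢ² = (1369 + 121 + 196 + 841)/91² = 2527/8281
Gini = 1 - Σpᵢ² = 1 - 2527/8281 = 0.6948

0.6948


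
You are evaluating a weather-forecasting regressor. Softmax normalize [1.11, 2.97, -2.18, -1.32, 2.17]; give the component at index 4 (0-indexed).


Exponentials: e^1.11=3.0344, e^2.97=19.4919, e^-2.18=0.113, e^-1.32=0.2671, e^2.17=8.7583
Sum = 31.6647
Softmax = [0.0958, 0.6156, 0.0036, 0.0084, 0.2766]
p[4] = 8.7583/31.6647 = 0.2766

0.2766


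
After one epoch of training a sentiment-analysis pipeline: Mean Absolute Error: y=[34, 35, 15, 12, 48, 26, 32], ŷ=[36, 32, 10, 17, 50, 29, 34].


Absolute errors: |34-36|=2, |35-32|=3, |15-10|=5, |12-17|=5, |48-50|=2, |26-29|=3, |32-34|=2
Sum = 22
MAE = 22/7 = 22/7

22/7


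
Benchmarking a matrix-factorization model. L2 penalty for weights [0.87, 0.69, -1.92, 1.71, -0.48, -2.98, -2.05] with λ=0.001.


‖w‖₂² = (0.87)² + (0.69)² + (-1.92)² + (1.71)² + (-0.48)² + (-2.98)² + (-2.05)²
     = 0.7569 + 0.4761 + 3.6864 + 2.9241 + 0.2304 + 8.8804 + 4.2025
     = 21.1568
λ·‖w‖₂² = 0.001·21.1568 = 0.021157

0.021157


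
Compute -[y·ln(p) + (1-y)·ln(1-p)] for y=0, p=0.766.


BCE = -[y·ln(p) + (1-y)·ln(1-p)]
= -0 - 1·ln(1-0.766)
= -ln(0.234) = 1.4524

1.4524


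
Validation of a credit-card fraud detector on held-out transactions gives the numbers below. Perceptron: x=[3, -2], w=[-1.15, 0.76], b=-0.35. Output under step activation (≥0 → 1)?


z = (3)·(-1.15) + (-2)·(0.76) - 0.35
  = -5.32
step(z) = 0 (z<0)

0


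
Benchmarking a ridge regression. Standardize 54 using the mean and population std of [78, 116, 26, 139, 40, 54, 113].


μ = 80.8571, σ = 39.7436
z = (54 - 80.8571)/39.7436 = -0.6758

-0.6758


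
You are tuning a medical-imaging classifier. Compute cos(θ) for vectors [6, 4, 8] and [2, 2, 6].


A·B = 6·2 + 4·2 + 8·6 = 68
‖A‖ = √116 = 10.7703, ‖B‖ = √44 = 6.6332
cos = 68/(√116·√44) = 68/√5104 = 0.9518

0.9518


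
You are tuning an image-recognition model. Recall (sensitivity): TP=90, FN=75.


Recall = TP/(TP+FN)
= 90/(90+75)
= 90/165 = 54.55%

54.55%


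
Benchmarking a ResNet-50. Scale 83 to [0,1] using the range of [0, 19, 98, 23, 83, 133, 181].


min=0, max=181
(83-0)/(181-0) = 83/181 = 0.4586

0.4586


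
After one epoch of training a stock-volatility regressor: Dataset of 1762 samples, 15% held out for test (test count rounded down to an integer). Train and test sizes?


Test = ⌊1762·15/100⌋ = 264
Train = 1762 - 264 = 1498

Train: 1498, Test: 264


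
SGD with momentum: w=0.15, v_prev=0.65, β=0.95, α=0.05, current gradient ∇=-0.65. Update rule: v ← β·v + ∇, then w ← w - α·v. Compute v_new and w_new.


v_new = 0.95·0.65 - 0.65 = 0.6175 - 0.65 = -0.0325
w_new = 0.15 - 0.05·-0.0325 = 0.15 + 0.001625 = 0.151625

v_new=-0.0325, w_new=0.151625


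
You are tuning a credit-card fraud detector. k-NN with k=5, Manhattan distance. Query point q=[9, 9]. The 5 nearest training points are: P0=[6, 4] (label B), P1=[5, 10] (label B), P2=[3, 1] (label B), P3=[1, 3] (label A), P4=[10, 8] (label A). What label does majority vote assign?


d(q,P0) = 8  (label B)
d(q,P1) = 5  (label B)
d(q,P2) = 14  (label B)
d(q,P3) = 14  (label A)
d(q,P4) = 2  (label A)
Votes: A=2, B=3
Majority → B

B


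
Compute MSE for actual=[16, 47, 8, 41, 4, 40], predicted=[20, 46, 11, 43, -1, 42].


Squared errors: (16-20)²=16, (47-46)²=1, (8-11)²=9, (41-43)²=4, (4+ 1)²=25, (40-42)²=4
Sum = 59
MSE = 59/6 = 59/6

59/6


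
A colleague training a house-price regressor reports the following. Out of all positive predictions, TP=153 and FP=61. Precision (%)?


Precision = TP/(TP+FP)
= 153/(153+61)
= 153/214 = 71.5%

71.5%


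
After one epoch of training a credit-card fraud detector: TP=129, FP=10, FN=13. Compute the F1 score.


Precision = 129/139 = 0.9281
Recall = 129/142 = 0.9085
F1 = 2·P·R/(P+R) = 2·TP/(2·TP+FP+FN) = 258/(258+10+13) = 258/281 = 0.9181

0.9181


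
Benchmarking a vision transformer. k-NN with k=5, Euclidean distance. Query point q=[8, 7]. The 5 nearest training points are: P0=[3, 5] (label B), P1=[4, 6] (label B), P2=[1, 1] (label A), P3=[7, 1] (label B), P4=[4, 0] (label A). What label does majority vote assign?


d(q,P0) = 5.3852  (label B)
d(q,P1) = 4.1231  (label B)
d(q,P2) = 9.2195  (label A)
d(q,P3) = 6.0828  (label B)
d(q,P4) = 8.0623  (label A)
Votes: A=2, B=3
Majority → B

B


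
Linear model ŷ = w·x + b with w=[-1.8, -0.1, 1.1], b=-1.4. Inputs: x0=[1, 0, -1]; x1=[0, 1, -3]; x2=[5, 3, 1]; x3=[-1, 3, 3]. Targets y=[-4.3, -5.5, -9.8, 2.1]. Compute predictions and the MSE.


ŷ0 = (-1.8)·(1) + (-0.1)·(0) + (1.1)·(-1) - 1.4 = -4.3
ŷ1 = (-1.8)·(0) + (-0.1)·(1) + (1.1)·(-3) - 1.4 = -4.8
ŷ2 = (-1.8)·(5) + (-0.1)·(3) + (1.1)·(1) - 1.4 = -9.6
ŷ3 = (-1.8)·(-1) + (-0.1)·(3) + (1.1)·(3) - 1.4 = 3.4
errors² = [0.0, 0.49, 0.04, 1.69]
MSE = 2.2200/4 = 0.555

0.555


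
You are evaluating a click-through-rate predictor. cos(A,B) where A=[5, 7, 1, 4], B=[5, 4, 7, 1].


A·B = 5·5 + 7·4 + 1·7 + 4·1 = 64
‖A‖ = √91 = 9.5394, ‖B‖ = √91 = 9.5394
cos = 64/(√91·√91) = 64/√8281 = 0.7033

0.7033


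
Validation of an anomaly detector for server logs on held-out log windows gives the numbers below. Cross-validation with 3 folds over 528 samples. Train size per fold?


Fold size = 528/3 = 176
Training per fold = 528 - 176 = 352

352


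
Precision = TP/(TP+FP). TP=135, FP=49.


Precision = TP/(TP+FP)
= 135/(135+49)
= 135/184 = 73.37%

73.37%


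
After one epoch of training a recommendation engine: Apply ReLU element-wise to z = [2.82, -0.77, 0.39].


ReLU(2.82) = max(0, 2.82) = 2.82
ReLU(-0.77) = max(0, -0.77) = 0.0
ReLU(0.39) = max(0, 0.39) = 0.39
result = [2.82, 0.0, 0.39]

[2.82, 0.0, 0.39]


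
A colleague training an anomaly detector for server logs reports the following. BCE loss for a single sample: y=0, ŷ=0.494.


BCE = -[y·ln(p) + (1-y)·ln(1-p)]
= -0 - 1·ln(1-0.494)
= -ln(0.506) = 0.6812

0.6812


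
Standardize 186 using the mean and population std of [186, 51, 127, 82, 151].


μ = 119.4, σ = 48.1024
z = (186 - 119.4)/48.1024 = 1.3845

1.3845


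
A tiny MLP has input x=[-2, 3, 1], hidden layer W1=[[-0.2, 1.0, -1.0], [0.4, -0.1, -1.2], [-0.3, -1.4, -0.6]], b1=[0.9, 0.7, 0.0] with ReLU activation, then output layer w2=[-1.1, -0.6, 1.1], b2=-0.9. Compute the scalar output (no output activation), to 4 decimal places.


z1[0] = (-0.2)·(-2) + (1.0)·(3) + (-1.0)·(1) + 0.9 = 3.3
z1[1] = (0.4)·(-2) + (-0.1)·(3) + (-1.2)·(1) + 0.7 = -1.6
z1[2] = (-0.3)·(-2) + (-1.4)·(3) + (-0.6)·(1) + 0.0 = -4.2
h = ReLU(z1) = [3.3, 0.0, 0.0]
output = (-1.1)·(3.3) + (-0.6)·(0.0) + (1.1)·(0.0) - 0.9 = -4.53

-4.53


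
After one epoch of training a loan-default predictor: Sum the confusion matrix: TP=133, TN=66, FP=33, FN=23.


Total = TP + TN + FP + FN
= 133 + 66 + 33 + 23
= 255
(Predicted positive: 166, predicted negative: 89)

255


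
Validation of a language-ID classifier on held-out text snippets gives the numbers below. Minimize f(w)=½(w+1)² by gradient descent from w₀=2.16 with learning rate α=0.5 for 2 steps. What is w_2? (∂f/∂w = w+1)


step 1: grad = 2.16+1 = 3.16; w = 2.16 - 0.5·(3.16) = 0.58
step 2: grad = 0.58+1 = 1.58; w = 0.58 - 0.5·(1.58) = -0.21

-0.21


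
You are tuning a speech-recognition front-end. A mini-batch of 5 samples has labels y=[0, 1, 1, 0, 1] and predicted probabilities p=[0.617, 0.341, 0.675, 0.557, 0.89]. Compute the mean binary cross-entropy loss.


L[0] = -ln(1-0.617) = -ln(0.383) = 0.9597
L[1] = -ln(0.341) = 1.0759
L[2] = -ln(0.675) = 0.393
L[3] = -ln(1-0.557) = -ln(0.443) = 0.8142
L[4] = -ln(0.89) = 0.1165
mean = (0.9597 + 1.0759 + 0.393 + 0.8142 + 0.1165)/5 = 0.6719

0.6719


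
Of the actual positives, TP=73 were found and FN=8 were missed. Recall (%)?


Recall = TP/(TP+FN)
= 73/(73+8)
= 73/81 = 90.12%

90.12%


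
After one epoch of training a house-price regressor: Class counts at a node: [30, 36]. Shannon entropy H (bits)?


Probabilities: [30/66, 36/66] ≈ [0.4545, 0.5455]
H = -((30/66)·log₂(30/66) + (36/66)·log₂(36/66))
  = 0.994 bits

0.994 bits


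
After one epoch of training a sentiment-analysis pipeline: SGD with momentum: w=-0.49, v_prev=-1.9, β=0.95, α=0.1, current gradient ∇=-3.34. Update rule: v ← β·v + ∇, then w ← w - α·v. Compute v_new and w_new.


v_new = 0.95·-1.9 - 3.34 = -1.805 - 3.34 = -5.145
w_new = -0.49 - 0.1·-5.145 = -0.49 + 0.5145 = 0.0245

v_new=-5.145, w_new=0.0245


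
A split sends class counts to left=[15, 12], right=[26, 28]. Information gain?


Parent = [41, 40], H_parent = 0.9999
H_left = 0.9911 (n=27), H_right = 0.999 (n=54)
H_children = (27/81)·0.9911 + (54/81)·0.999 = 0.9964
IG = 0.9999 - 0.9964 = 0.0035

0.0035


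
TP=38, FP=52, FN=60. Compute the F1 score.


Precision = 38/90 = 0.4222
Recall = 38/98 = 0.3878
F1 = 2·P·R/(P+R) = 2·TP/(2·TP+FP+FN) = 76/(76+52+60) = 76/188 = 0.4043

0.4043


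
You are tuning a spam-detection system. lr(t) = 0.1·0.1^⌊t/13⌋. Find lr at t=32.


n_drops = ⌊32/13⌋ = 2
lr = 0.1·0.1^2 = 0.1·0.01 = 0.001

0.001


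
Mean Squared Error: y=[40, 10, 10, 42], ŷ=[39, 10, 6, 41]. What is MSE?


Squared errors: (40-39)²=1, (10-10)²=0, (10-6)²=16, (42-41)²=1
Sum = 18
MSE = 18/4 = 9/2

9/2


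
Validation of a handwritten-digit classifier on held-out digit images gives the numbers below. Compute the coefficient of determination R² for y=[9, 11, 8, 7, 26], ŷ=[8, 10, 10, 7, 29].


ȳ = 12.2
SS_res = Σ(y-ŷ)² = 15
SS_tot = Σ(y-ȳ)² = 246.8
R² = 1 - SS_res/SS_tot = 1 - 0.0608 = 0.9392

0.9392


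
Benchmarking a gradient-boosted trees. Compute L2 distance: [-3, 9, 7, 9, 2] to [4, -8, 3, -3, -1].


d = √((-3-4)² + (9+ 8)² + (7-3)² + (9+ 3)² + (2+ 1)²)
  = √(49 + 289 + 16 + 144 + 9)
  = √507 = 22.5167

22.5167


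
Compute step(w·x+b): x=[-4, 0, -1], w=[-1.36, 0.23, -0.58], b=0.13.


z = (-4)·(-1.36) + (0)·(0.23) + (-1)·(-0.58) + 0.13
  = 6.15
step(z) = 1 (z≥0)

1


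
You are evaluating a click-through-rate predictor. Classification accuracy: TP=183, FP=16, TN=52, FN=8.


Accuracy = (TP+TN)/(TP+TN+FP+FN)
= (183+52)/(259)
= 235/259 = 90.73%

90.73%


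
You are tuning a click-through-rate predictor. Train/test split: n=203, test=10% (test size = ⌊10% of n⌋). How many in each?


Test = ⌊203·10/100⌋ = 20
Train = 203 - 20 = 183

Train: 183, Test: 20


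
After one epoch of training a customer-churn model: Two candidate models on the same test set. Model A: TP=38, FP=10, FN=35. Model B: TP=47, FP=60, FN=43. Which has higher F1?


Model A: P=38/48=0.7917, R=38/73=0.5205, F1=2PR/(P+R)=2TP/(2TP+FP+FN)=76/121=0.6281
Model B: P=47/107=0.4393, R=47/90=0.5222, F1=2PR/(P+R)=2TP/(2TP+FP+FN)=94/197=0.4772
0.6281 > 0.4772 → Model A

Model A


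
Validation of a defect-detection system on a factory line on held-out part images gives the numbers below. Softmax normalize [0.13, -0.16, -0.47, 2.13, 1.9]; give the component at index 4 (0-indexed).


Exponentials: e^0.13=1.1388, e^-0.16=0.8521, e^-0.47=0.625, e^2.13=8.4149, e^1.9=6.6859
Sum = 17.7167
Softmax = [0.0643, 0.0481, 0.0353, 0.475, 0.3774]
p[4] = 6.6859/17.7167 = 0.3774

0.3774


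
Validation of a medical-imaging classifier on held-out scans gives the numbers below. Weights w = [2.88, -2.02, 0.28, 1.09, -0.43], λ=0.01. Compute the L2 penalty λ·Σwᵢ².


‖w‖₂² = (2.88)² + (-2.02)² + (0.28)² + (1.09)² + (-0.43)²
     = 8.2944 + 4.0804 + 0.0784 + 1.1881 + 0.1849
     = 13.8262
λ·‖w‖₂² = 0.01·13.8262 = 0.138262

0.138262


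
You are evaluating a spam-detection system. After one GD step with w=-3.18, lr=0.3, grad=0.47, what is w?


w_new = w - α·∇
= -3.18 - 0.3·0.47
= -3.18 - 0.141
= -3.321

-3.321


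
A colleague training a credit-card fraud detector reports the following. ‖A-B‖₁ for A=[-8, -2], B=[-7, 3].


d = |-8+ 7| + |-2-3|
  = 1 + 5
  = 6

6


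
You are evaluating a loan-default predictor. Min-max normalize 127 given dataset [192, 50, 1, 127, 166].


min=1, max=192
(127-1)/(192-1) = 126/191 = 0.6597

0.6597


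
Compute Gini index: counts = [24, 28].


Probabilities: [24/52, 28/52] ≈ [0.4615, 0.5385]
Σpᵢ² = (576 + 784)/52² = 1360/2704
Gini = 1 - Σpᵢ² = 1 - 1360/2704 = 0.497

0.497


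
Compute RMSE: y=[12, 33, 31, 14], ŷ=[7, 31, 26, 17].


MSE = 63/4 = 15.75
RMSE = √(63/4) = 3.9686

3.9686


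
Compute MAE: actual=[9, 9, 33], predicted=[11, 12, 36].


Absolute errors: |9-11|=2, |9-12|=3, |33-36|=3
Sum = 8
MAE = 8/3 = 8/3

8/3


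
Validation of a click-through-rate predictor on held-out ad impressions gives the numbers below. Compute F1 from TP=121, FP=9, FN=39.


Precision = 121/130 = 0.9308
Recall = 121/160 = 0.7562
F1 = 2·P·R/(P+R) = 2·TP/(2·TP+FP+FN) = 242/(242+9+39) = 242/290 = 0.8345

0.8345


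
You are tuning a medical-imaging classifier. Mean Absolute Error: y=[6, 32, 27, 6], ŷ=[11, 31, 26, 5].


Absolute errors: |6-11|=5, |32-31|=1, |27-26|=1, |6-5|=1
Sum = 8
MAE = 8/4 = 2

2


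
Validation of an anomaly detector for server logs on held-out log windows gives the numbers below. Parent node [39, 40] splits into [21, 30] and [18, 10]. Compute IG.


Parent = [39, 40], H_parent = 0.9999
H_left = 0.9774 (n=51), H_right = 0.9403 (n=28)
H_children = (51/79)·0.9774 + (28/79)·0.9403 = 0.9643
IG = 0.9999 - 0.9643 = 0.0356

0.0356


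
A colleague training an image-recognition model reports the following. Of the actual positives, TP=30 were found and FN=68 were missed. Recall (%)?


Recall = TP/(TP+FN)
= 30/(30+68)
= 30/98 = 30.61%

30.61%


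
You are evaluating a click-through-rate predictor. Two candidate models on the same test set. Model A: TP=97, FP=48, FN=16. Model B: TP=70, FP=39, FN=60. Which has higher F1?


Model A: P=97/145=0.669, R=97/113=0.8584, F1=2PR/(P+R)=2TP/(2TP+FP+FN)=194/258=0.7519
Model B: P=70/109=0.6422, R=70/130=0.5385, F1=2PR/(P+R)=2TP/(2TP+FP+FN)=140/239=0.5858
0.7519 > 0.5858 → Model A

Model A


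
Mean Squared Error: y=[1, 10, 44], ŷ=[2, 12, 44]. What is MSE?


Squared errors: (1-2)²=1, (10-12)²=4, (44-44)²=0
Sum = 5
MSE = 5/3 = 5/3

5/3


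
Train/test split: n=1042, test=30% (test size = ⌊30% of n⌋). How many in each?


Test = ⌊1042·30/100⌋ = 312
Train = 1042 - 312 = 730

Train: 730, Test: 312


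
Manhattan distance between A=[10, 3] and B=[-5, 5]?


d = |10+ 5| + |3-5|
  = 15 + 2
  = 17

17


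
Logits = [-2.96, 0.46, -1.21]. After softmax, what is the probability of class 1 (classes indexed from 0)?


Exponentials: e^-2.96=0.0518, e^0.46=1.5841, e^-1.21=0.2982
Sum = 1.9341
Softmax = [0.0268, 0.819, 0.1542]
p[1] = 1.5841/1.9341 = 0.819

0.819


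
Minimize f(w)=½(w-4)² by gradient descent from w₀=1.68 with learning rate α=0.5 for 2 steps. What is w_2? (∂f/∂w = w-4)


step 1: grad = 1.68-4 = -2.32; w = 1.68 - 0.5·(-2.32) = 2.84
step 2: grad = 2.84-4 = -1.16; w = 2.84 - 0.5·(-1.16) = 3.42

3.42


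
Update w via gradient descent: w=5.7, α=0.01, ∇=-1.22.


w_new = w - α·∇
= 5.7 - 0.01·-1.22
= 5.7 + 0.0122
= 5.7122

5.7122


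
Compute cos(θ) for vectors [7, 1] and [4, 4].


A·B = 7·4 + 1·4 = 32
‖A‖ = √50 = 7.0711, ‖B‖ = √32 = 5.6569
cos = 32/(√50·√32) = 32/√1600 = 0.8

0.8


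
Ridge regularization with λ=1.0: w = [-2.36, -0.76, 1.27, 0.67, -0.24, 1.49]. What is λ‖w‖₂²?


‖w‖₂² = (-2.36)² + (-0.76)² + (1.27)² + (0.67)² + (-0.24)² + (1.49)²
     = 5.5696 + 0.5776 + 1.6129 + 0.4489 + 0.0576 + 2.2201
     = 10.4867
λ·‖w‖₂² = 1.0·10.4867 = 10.4867

10.4867


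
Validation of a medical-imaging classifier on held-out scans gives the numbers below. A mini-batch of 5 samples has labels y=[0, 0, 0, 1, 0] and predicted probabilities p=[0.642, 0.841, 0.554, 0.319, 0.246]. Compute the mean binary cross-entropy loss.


L[0] = -ln(1-0.642) = -ln(0.358) = 1.0272
L[1] = -ln(1-0.841) = -ln(0.159) = 1.8389
L[2] = -ln(1-0.554) = -ln(0.446) = 0.8074
L[3] = -ln(0.319) = 1.1426
L[4] = -ln(1-0.246) = -ln(0.754) = 0.2824
mean = (1.0272 + 1.8389 + 0.8074 + 1.1426 + 0.2824)/5 = 1.0197

1.0197


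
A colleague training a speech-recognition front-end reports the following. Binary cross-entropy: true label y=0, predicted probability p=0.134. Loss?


BCE = -[y·ln(p) + (1-y)·ln(1-p)]
= -0 - 1·ln(1-0.134)
= -ln(0.866) = 0.1439

0.1439


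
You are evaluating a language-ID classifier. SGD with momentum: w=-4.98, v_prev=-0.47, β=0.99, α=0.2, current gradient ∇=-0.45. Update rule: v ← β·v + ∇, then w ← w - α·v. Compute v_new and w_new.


v_new = 0.99·-0.47 - 0.45 = -0.4653 - 0.45 = -0.9153
w_new = -4.98 - 0.2·-0.9153 = -4.98 + 0.18306 = -4.79694

v_new=-0.9153, w_new=-4.79694


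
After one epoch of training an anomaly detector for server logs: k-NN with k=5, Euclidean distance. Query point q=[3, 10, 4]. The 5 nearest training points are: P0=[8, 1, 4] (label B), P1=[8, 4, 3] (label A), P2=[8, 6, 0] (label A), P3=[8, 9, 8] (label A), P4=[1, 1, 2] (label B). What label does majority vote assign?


d(q,P0) = 10.2956  (label B)
d(q,P1) = 7.874  (label A)
d(q,P2) = 7.5498  (label A)
d(q,P3) = 6.4807  (label A)
d(q,P4) = 9.434  (label B)
Votes: A=3, B=2
Majority → A

A


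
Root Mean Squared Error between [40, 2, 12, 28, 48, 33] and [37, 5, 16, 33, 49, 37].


MSE = 76/6 = 12.6667
RMSE = √(76/6) = 3.559

3.559


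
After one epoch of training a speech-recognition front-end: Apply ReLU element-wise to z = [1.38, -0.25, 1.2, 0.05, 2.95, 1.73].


ReLU(1.38) = max(0, 1.38) = 1.38
ReLU(-0.25) = max(0, -0.25) = 0.0
ReLU(1.2) = max(0, 1.2) = 1.2
ReLU(0.05) = max(0, 0.05) = 0.05
ReLU(2.95) = max(0, 2.95) = 2.95
ReLU(1.73) = max(0, 1.73) = 1.73
result = [1.38, 0.0, 1.2, 0.05, 2.95, 1.73]

[1.38, 0.0, 1.2, 0.05, 2.95, 1.73]


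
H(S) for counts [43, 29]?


Probabilities: [43/72, 29/72] ≈ [0.5972, 0.4028]
H = -((43/72)·log₂(43/72) + (29/72)·log₂(29/72))
  = 0.9726 bits

0.9726 bits


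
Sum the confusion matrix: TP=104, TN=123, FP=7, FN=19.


Total = TP + TN + FP + FN
= 104 + 123 + 7 + 19
= 253
(Predicted positive: 111, predicted negative: 142)

253


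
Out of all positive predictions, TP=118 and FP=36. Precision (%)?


Precision = TP/(TP+FP)
= 118/(118+36)
= 118/154 = 76.62%

76.62%


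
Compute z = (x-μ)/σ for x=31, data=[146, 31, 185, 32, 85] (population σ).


μ = 95.8, σ = 61.4212
z = (31 - 95.8)/61.4212 = -1.055

-1.055


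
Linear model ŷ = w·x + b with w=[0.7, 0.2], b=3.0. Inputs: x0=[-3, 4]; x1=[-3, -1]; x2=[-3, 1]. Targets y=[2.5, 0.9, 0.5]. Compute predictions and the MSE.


ŷ0 = (0.7)·(-3) + (0.2)·(4) + 3.0 = 1.7
ŷ1 = (0.7)·(-3) + (0.2)·(-1) + 3.0 = 0.7
ŷ2 = (0.7)·(-3) + (0.2)·(1) + 3.0 = 1.1
errors² = [0.64, 0.04, 0.36]
MSE = 1.0400/3 = 0.3467

0.3467


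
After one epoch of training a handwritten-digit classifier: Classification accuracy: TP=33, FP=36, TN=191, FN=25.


Accuracy = (TP+TN)/(TP+TN+FP+FN)
= (33+191)/(285)
= 224/285 = 78.6%

78.6%


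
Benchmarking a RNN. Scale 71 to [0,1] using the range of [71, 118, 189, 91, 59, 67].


min=59, max=189
(71-59)/(189-59) = 12/130 = 0.0923

0.0923


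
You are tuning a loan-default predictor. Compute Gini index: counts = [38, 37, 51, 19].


Probabilities: [38/145, 37/145, 51/145, 19/145] ≈ [0.2621, 0.2552, 0.3517, 0.131]
Σpᵢ² = (1444 + 1369 + 2601 + 361)/145² = 5775/21025
Gini = 1 - Σpᵢ² = 1 - 5775/21025 = 0.7253

0.7253


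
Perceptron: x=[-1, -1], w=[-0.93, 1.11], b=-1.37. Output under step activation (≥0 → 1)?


z = (-1)·(-0.93) + (-1)·(1.11) - 1.37
  = -1.55
step(z) = 0 (z<0)

0


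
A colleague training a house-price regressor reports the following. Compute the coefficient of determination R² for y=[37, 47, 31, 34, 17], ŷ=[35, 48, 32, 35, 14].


ȳ = 33.2
SS_res = Σ(y-ŷ)² = 16
SS_tot = Σ(y-ȳ)² = 472.8
R² = 1 - SS_res/SS_tot = 1 - 0.0338 = 0.9662

0.9662


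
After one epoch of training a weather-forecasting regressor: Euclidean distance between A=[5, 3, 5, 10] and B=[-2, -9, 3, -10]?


d = √((5+ 2)² + (3+ 9)² + (5-3)² + (10+ 10)²)
  = √(49 + 144 + 4 + 400)
  = √597 = 24.4336

24.4336


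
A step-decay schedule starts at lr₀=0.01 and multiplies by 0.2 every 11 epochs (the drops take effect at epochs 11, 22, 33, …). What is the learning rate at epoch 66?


n_drops = ⌊66/11⌋ = 6
lr = 0.01·0.2^6 = 0.01·0.000064 = 0.00000064

0.00000064


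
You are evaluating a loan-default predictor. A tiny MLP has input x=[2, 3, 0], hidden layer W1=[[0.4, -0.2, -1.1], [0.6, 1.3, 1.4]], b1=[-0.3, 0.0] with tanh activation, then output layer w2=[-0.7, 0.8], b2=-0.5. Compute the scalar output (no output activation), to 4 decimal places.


z1[0] = (0.4)·(2) + (-0.2)·(3) + (-1.1)·(0) - 0.3 = -0.1
z1[1] = (0.6)·(2) + (1.3)·(3) + (1.4)·(0) + 0.0 = 5.1
h = tanh(z1) = [-0.0997, 0.9999]
output = (-0.7)·(-0.0997) + (0.8)·(0.9999) - 0.5 = 0.3697

0.3697


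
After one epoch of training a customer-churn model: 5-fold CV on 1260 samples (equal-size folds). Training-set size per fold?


Fold size = 1260/5 = 252
Training per fold = 1260 - 252 = 1008

1008


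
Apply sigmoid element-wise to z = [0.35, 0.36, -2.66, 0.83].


σ(0.35) = 1/(1+e^-0.35) = 0.5866
σ(0.36) = 1/(1+e^-0.36) = 0.589
σ(-2.66) = 1/(1+e^2.66) = 0.0654
σ(0.83) = 1/(1+e^-0.83) = 0.6964
result = [0.5866, 0.589, 0.0654, 0.6964]

[0.5866, 0.589, 0.0654, 0.6964]


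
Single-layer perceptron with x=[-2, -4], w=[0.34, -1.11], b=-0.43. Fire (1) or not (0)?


z = (-2)·(0.34) + (-4)·(-1.11) - 0.43
  = 3.33
step(z) = 1 (z≥0)

1


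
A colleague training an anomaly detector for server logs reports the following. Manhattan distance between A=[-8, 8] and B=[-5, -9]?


d = |-8+ 5| + |8+ 9|
  = 3 + 17
  = 20

20


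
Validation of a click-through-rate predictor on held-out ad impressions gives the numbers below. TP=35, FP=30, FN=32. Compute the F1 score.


Precision = 35/65 = 0.5385
Recall = 35/67 = 0.5224
F1 = 2·P·R/(P+R) = 2·TP/(2·TP+FP+FN) = 70/(70+30+32) = 70/132 = 0.5303

0.5303


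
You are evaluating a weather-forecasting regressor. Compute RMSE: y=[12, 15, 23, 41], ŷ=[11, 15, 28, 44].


MSE = 35/4 = 8.75
RMSE = √(35/4) = 2.958

2.958


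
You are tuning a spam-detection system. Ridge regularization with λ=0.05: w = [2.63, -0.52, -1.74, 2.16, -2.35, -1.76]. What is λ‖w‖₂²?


‖w‖₂² = (2.63)² + (-0.52)² + (-1.74)² + (2.16)² + (-2.35)² + (-1.76)²
     = 6.9169 + 0.2704 + 3.0276 + 4.6656 + 5.5225 + 3.0976
     = 23.5006
λ·‖w‖₂² = 0.05·23.5006 = 1.17503

1.17503


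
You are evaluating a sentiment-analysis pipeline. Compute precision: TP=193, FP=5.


Precision = TP/(TP+FP)
= 193/(193+5)
= 193/198 = 97.47%

97.47%


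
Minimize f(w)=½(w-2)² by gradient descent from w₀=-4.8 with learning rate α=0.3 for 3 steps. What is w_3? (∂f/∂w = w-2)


step 1: grad = -4.8-2 = -6.8; w = -4.8 - 0.3·(-6.8) = -2.76
step 2: grad = -2.76-2 = -4.76; w = -2.76 - 0.3·(-4.76) = -1.332
step 3: grad = -1.332-2 = -3.332; w = -1.332 - 0.3·(-3.332) = -0.3324

-0.3324


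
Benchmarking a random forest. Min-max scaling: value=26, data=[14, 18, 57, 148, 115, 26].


min=14, max=148
(26-14)/(148-14) = 12/134 = 0.0896

0.0896


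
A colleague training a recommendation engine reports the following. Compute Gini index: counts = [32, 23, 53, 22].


Probabilities: [32/130, 23/130, 53/130, 22/130] ≈ [0.2462, 0.1769, 0.4077, 0.1692]
Σpᵢ² = (1024 + 529 + 2809 + 484)/130² = 4846/16900
Gini = 1 - Σpᵢ² = 1 - 4846/16900 = 0.7133

0.7133


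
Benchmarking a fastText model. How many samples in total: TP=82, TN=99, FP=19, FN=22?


Total = TP + TN + FP + FN
= 82 + 99 + 19 + 22
= 222
(Predicted positive: 101, predicted negative: 121)

222


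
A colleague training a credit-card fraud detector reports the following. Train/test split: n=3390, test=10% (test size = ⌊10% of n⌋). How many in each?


Test = ⌊3390·10/100⌋ = 339
Train = 3390 - 339 = 3051

Train: 3051, Test: 339


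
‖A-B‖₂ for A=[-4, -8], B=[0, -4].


d = √((-4-0)² + (-8+ 4)²)
  = √(16 + 16)
  = √32 = 5.6569

5.6569


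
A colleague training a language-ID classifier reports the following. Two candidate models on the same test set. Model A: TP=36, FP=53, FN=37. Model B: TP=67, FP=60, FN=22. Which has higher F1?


Model A: P=36/89=0.4045, R=36/73=0.4932, F1=2PR/(P+R)=2TP/(2TP+FP+FN)=72/162=0.4444
Model B: P=67/127=0.5276, R=67/89=0.7528, F1=2PR/(P+R)=2TP/(2TP+FP+FN)=134/216=0.6204
0.4444 < 0.6204 → Model B

Model B


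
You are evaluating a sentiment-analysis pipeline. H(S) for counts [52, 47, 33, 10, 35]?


Probabilities: [52/177, 47/177, 33/177, 10/177, 35/177] ≈ [0.2938, 0.2655, 0.1864, 0.0565, 0.1977]
H = -((52/177)·log₂(52/177) + (47/177)·log₂(47/177) + (33/177)·log₂(33/177) + (10/177)·log₂(10/177) + (35/177)·log₂(35/177))
  = 2.1755 bits

2.1755 bits


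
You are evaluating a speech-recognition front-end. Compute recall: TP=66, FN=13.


Recall = TP/(TP+FN)
= 66/(66+13)
= 66/79 = 83.54%

83.54%


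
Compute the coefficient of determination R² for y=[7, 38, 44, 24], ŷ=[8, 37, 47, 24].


ȳ = 28.25
SS_res = Σ(y-ŷ)² = 11
SS_tot = Σ(y-ȳ)² = 812.75
R² = 1 - SS_res/SS_tot = 1 - 0.0135 = 0.9865

0.9865


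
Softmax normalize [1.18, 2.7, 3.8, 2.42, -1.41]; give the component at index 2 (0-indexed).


Exponentials: e^1.18=3.2544, e^2.7=14.8797, e^3.8=44.7012, e^2.42=11.2459, e^-1.41=0.2441
Sum = 74.3253
Softmax = [0.0438, 0.2002, 0.6014, 0.1513, 0.0033]
p[2] = 44.7012/74.3253 = 0.6014

0.6014


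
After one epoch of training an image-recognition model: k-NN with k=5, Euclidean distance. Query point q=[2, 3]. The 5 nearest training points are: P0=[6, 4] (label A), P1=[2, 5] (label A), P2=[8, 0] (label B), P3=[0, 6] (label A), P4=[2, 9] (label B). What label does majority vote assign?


d(q,P0) = 4.1231  (label A)
d(q,P1) = 2.0  (label A)
d(q,P2) = 6.7082  (label B)
d(q,P3) = 3.6056  (label A)
d(q,P4) = 6.0  (label B)
Votes: A=3, B=2
Majority → A

A


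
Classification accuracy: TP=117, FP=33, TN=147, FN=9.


Accuracy = (TP+TN)/(TP+TN+FP+FN)
= (117+147)/(306)
= 264/306 = 86.27%

86.27%


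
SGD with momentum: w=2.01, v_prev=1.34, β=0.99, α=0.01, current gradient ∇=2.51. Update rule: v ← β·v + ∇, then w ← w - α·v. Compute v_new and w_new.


v_new = 0.99·1.34 + 2.51 = 1.3266 + 2.51 = 3.8366
w_new = 2.01 - 0.01·3.8366 = 2.01 - 0.038366 = 1.971634

v_new=3.8366, w_new=1.971634


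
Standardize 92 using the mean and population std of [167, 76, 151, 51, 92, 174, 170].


μ = 125.8571, σ = 47.5498
z = (92 - 125.8571)/47.5498 = -0.712

-0.712


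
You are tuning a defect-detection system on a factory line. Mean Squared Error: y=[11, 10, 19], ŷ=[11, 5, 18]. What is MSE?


Squared errors: (11-11)²=0, (10-5)²=25, (19-18)²=1
Sum = 26
MSE = 26/3 = 26/3

26/3


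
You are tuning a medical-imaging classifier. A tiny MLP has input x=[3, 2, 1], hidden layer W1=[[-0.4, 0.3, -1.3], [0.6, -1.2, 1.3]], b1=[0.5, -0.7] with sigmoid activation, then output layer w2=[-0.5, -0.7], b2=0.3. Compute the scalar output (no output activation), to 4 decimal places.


z1[0] = (-0.4)·(3) + (0.3)·(2) + (-1.3)·(1) + 0.5 = -1.4
z1[1] = (0.6)·(3) + (-1.2)·(2) + (1.3)·(1) - 0.7 = 0.0
h = sigmoid(z1) = [0.1978, 0.5]
output = (-0.5)·(0.1978) + (-0.7)·(0.5) + 0.3 = -0.1489

-0.1489


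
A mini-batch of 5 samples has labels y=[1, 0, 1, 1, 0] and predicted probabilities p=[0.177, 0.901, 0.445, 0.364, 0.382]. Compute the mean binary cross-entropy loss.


L[0] = -ln(0.177) = 1.7316
L[1] = -ln(1-0.901) = -ln(0.099) = 2.3126
L[2] = -ln(0.445) = 0.8097
L[3] = -ln(0.364) = 1.0106
L[4] = -ln(1-0.382) = -ln(0.618) = 0.4813
mean = (1.7316 + 2.3126 + 0.8097 + 1.0106 + 0.4813)/5 = 1.2692

1.2692


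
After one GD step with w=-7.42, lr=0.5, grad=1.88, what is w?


w_new = w - α·∇
= -7.42 - 0.5·1.88
= -7.42 - 0.94
= -8.36

-8.36


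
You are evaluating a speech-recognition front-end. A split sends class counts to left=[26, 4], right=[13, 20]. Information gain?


Parent = [39, 24], H_parent = 0.9587
H_left = 0.5665 (n=30), H_right = 0.9673 (n=33)
H_children = (30/63)·0.5665 + (33/63)·0.9673 = 0.7764
IG = 0.9587 - 0.7764 = 0.1823

0.1823


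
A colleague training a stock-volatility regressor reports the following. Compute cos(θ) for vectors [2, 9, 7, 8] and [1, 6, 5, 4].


A·B = 2·1 + 9·6 + 7·5 + 8·4 = 123
‖A‖ = √198 = 14.0712, ‖B‖ = √78 = 8.8318
cos = 123/(√198·√78) = 123/√15444 = 0.9897

0.9897


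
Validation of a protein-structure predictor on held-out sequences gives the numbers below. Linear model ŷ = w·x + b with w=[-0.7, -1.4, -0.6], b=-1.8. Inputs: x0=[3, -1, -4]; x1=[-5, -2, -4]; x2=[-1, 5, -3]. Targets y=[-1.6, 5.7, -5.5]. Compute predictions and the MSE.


ŷ0 = (-0.7)·(3) + (-1.4)·(-1) + (-0.6)·(-4) - 1.8 = -0.1
ŷ1 = (-0.7)·(-5) + (-1.4)·(-2) + (-0.6)·(-4) - 1.8 = 6.9
ŷ2 = (-0.7)·(-1) + (-1.4)·(5) + (-0.6)·(-3) - 1.8 = -6.3
errors² = [2.25, 1.44, 0.64]
MSE = 4.3300/3 = 1.4433

1.4433


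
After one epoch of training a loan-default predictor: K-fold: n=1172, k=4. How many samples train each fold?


Fold size = 1172/4 = 293
Training per fold = 1172 - 293 = 879

879


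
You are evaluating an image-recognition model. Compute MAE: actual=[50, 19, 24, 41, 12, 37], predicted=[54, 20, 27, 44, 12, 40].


Absolute errors: |50-54|=4, |19-20|=1, |24-27|=3, |41-44|=3, |12-12|=0, |37-40|=3
Sum = 14
MAE = 14/6 = 7/3

7/3


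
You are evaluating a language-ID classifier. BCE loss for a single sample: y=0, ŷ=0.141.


BCE = -[y·ln(p) + (1-y)·ln(1-p)]
= -0 - 1·ln(1-0.141)
= -ln(0.859) = 0.152

0.152


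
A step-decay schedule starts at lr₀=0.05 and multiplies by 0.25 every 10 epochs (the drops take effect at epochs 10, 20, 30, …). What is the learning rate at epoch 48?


n_drops = ⌊48/10⌋ = 4
lr = 0.05·0.25^4 = 0.05·0.00390625 = 0.0001953125

0.0001953125


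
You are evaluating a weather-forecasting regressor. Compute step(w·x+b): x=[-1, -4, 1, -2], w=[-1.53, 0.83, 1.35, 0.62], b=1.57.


z = (-1)·(-1.53) + (-4)·(0.83) + (1)·(1.35) + (-2)·(0.62) + 1.57
  = -0.11
step(z) = 0 (z<0)

0


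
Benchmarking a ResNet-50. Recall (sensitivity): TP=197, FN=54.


Recall = TP/(TP+FN)
= 197/(197+54)
= 197/251 = 78.49%

78.49%


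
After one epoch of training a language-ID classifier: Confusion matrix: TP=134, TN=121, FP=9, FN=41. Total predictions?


Total = TP + TN + FP + FN
= 134 + 121 + 9 + 41
= 305
(Predicted positive: 143, predicted negative: 162)

305


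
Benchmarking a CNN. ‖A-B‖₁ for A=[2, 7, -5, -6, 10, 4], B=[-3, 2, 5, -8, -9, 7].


d = |2+ 3| + |7-2| + |-5-5| + |-6+ 8| + |10+ 9| + |4-7|
  = 5 + 5 + 10 + 2 + 19 + 3
  = 44

44


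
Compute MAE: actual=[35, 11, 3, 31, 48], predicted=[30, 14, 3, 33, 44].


Absolute errors: |35-30|=5, |11-14|=3, |3-3|=0, |31-33|=2, |48-44|=4
Sum = 14
MAE = 14/5 = 14/5

14/5


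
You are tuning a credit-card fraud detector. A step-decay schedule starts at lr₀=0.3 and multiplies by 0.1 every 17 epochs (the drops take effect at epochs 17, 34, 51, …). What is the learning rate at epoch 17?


n_drops = ⌊17/17⌋ = 1
lr = 0.3·0.1^1 = 0.3·0.1 = 0.03

0.03


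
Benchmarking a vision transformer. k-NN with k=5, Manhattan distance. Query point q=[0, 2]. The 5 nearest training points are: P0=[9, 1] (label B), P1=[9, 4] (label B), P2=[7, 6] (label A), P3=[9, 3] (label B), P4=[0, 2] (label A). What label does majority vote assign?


d(q,P0) = 10  (label B)
d(q,P1) = 11  (label B)
d(q,P2) = 11  (label A)
d(q,P3) = 10  (label B)
d(q,P4) = 0  (label A)
Votes: A=2, B=3
Majority → B

B


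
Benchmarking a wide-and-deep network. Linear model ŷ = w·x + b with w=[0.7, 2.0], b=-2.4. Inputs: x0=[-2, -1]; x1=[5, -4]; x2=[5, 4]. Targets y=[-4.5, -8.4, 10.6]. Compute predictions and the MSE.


ŷ0 = (0.7)·(-2) + (2.0)·(-1) - 2.4 = -5.8
ŷ1 = (0.7)·(5) + (2.0)·(-4) - 2.4 = -6.9
ŷ2 = (0.7)·(5) + (2.0)·(4) - 2.4 = 9.1
errors² = [1.69, 2.25, 2.25]
MSE = 6.1900/3 = 2.0633

2.0633


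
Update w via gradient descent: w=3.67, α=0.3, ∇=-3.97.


w_new = w - α·∇
= 3.67 - 0.3·-3.97
= 3.67 + 1.191
= 4.861

4.861


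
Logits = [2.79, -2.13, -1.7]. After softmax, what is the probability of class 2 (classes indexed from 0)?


Exponentials: e^2.79=16.281, e^-2.13=0.1188, e^-1.7=0.1827
Sum = 16.5825
Softmax = [0.9818, 0.0072, 0.011]
p[2] = 0.1827/16.5825 = 0.011

0.011


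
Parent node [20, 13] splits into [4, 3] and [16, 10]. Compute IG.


Parent = [20, 13], H_parent = 0.9673
H_left = 0.9852 (n=7), H_right = 0.9612 (n=26)
H_children = (7/33)·0.9852 + (26/33)·0.9612 = 0.9663
IG = 0.9673 - 0.9663 = 0.001

0.001


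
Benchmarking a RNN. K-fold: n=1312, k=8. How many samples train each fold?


Fold size = 1312/8 = 164
Training per fold = 1312 - 164 = 1148

1148


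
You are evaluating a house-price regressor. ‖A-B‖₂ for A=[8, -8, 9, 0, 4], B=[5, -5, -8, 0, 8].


d = √((8-5)² + (-8+ 5)² + (9+ 8)² + (0-0)² + (4-8)²)
  = √(9 + 9 + 289 + 0 + 16)
  = √323 = 17.9722

17.9722


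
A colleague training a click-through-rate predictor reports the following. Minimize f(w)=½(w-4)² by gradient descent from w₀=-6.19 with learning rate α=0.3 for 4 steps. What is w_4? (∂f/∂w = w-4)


step 1: grad = -6.19-4 = -10.19; w = -6.19 - 0.3·(-10.19) = -3.133
step 2: grad = -3.133-4 = -7.133; w = -3.133 - 0.3·(-7.133) = -0.9931
step 3: grad = -0.9931-4 = -4.9931; w = -0.9931 - 0.3·(-4.9931) = 0.50483
step 4: grad = 0.50483-4 = -3.49517; w = 0.50483 - 0.3·(-3.49517) = 1.553381

1.553381


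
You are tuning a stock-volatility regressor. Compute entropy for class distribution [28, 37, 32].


Probabilities: [28/97, 37/97, 32/97] ≈ [0.2887, 0.3814, 0.3299]
H = -((28/97)·log₂(28/97) + (37/97)·log₂(37/97) + (32/97)·log₂(32/97))
  = 1.5756 bits

1.5756 bits


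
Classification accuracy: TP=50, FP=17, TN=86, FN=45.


Accuracy = (TP+TN)/(TP+TN+FP+FN)
= (50+86)/(198)
= 136/198 = 68.69%

68.69%


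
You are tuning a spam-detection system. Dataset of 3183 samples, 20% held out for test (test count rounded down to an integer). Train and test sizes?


Test = ⌊3183·20/100⌋ = 636
Train = 3183 - 636 = 2547

Train: 2547, Test: 636


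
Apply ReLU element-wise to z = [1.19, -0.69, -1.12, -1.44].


ReLU(1.19) = max(0, 1.19) = 1.19
ReLU(-0.69) = max(0, -0.69) = 0.0
ReLU(-1.12) = max(0, -1.12) = 0.0
ReLU(-1.44) = max(0, -1.44) = 0.0
result = [1.19, 0.0, 0.0, 0.0]

[1.19, 0.0, 0.0, 0.0]


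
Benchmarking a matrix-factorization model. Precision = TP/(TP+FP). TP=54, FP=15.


Precision = TP/(TP+FP)
= 54/(54+15)
= 54/69 = 78.26%

78.26%


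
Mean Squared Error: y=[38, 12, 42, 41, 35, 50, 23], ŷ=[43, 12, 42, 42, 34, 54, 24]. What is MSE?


Squared errors: (38-43)²=25, (12-12)²=0, (42-42)²=0, (41-42)²=1, (35-34)²=1, (50-54)²=16, (23-24)²=1
Sum = 44
MSE = 44/7 = 44/7

44/7


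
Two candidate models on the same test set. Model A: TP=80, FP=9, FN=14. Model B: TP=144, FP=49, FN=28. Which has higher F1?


Model A: P=80/89=0.8989, R=80/94=0.8511, F1=2PR/(P+R)=2TP/(2TP+FP+FN)=160/183=0.8743
Model B: P=144/193=0.7461, R=144/172=0.8372, F1=2PR/(P+R)=2TP/(2TP+FP+FN)=288/365=0.789
0.8743 > 0.789 → Model A

Model A


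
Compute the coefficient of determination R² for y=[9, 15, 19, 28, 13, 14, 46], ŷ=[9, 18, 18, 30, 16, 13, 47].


ȳ = 20.5714
SS_res = Σ(y-ŷ)² = 25
SS_tot = Σ(y-ȳ)² = 969.71
R² = 1 - SS_res/SS_tot = 1 - 0.0258 = 0.9742

0.9742


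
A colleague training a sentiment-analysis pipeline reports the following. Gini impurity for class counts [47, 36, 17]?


Probabilities: [47/100, 36/100, 17/100] ≈ [0.47, 0.36, 0.17]
Σpᵢ² = (2209 + 1296 + 289)/100² = 3794/10000
Gini = 1 - Σpᵢ² = 1 - 3794/10000 = 0.6206

0.6206


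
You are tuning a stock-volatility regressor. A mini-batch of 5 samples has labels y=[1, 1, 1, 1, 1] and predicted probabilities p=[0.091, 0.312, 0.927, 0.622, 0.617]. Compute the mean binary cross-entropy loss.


L[0] = -ln(0.091) = 2.3969
L[1] = -ln(0.312) = 1.1648
L[2] = -ln(0.927) = 0.0758
L[3] = -ln(0.622) = 0.4748
L[4] = -ln(0.617) = 0.4829
mean = (2.3969 + 1.1648 + 0.0758 + 0.4748 + 0.4829)/5 = 0.919

0.919


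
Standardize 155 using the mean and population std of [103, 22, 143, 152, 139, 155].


μ = 119, σ = 46.594
z = (155 - 119)/46.594 = 0.7726

0.7726


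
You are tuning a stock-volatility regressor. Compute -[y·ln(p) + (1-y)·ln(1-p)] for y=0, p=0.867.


BCE = -[y·ln(p) + (1-y)·ln(1-p)]
= -0 - 1·ln(1-0.867)
= -ln(0.133) = 2.0174

2.0174


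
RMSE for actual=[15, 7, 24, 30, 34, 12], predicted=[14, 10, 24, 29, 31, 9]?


MSE = 29/6 = 4.8333
RMSE = √(29/6) = 2.1985

2.1985


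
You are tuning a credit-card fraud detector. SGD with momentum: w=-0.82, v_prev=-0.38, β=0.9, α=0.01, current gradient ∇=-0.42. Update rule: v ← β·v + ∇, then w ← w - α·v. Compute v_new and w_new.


v_new = 0.9·-0.38 - 0.42 = -0.342 - 0.42 = -0.762
w_new = -0.82 - 0.01·-0.762 = -0.82 + 0.00762 = -0.81238

v_new=-0.762, w_new=-0.81238


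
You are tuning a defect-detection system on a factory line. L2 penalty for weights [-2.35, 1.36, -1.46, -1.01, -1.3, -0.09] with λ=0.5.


‖w‖₂² = (-2.35)² + (1.36)² + (-1.46)² + (-1.01)² + (-1.3)² + (-0.09)²
     = 5.5225 + 1.8496 + 2.1316 + 1.0201 + 1.69 + 0.0081
     = 12.2219
λ·‖w‖₂² = 0.5·12.2219 = 6.11095

6.11095


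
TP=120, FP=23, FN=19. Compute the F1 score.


Precision = 120/143 = 0.8392
Recall = 120/139 = 0.8633
F1 = 2·P·R/(P+R) = 2·TP/(2·TP+FP+FN) = 240/(240+23+19) = 240/282 = 0.8511

0.8511


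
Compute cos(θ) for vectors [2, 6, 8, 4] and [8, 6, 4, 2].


A·B = 2·8 + 6·6 + 8·4 + 4·2 = 92
‖A‖ = √120 = 10.9545, ‖B‖ = √120 = 10.9545
cos = 92/(√120·√120) = 92/√14400 = 0.7667

0.7667


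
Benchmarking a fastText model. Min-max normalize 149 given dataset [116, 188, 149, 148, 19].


min=19, max=188
(149-19)/(188-19) = 130/169 = 0.7692

0.7692


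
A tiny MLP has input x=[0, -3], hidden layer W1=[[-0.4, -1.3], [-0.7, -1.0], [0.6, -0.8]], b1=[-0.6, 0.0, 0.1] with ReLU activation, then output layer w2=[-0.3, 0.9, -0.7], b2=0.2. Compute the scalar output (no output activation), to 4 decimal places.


z1[0] = (-0.4)·(0) + (-1.3)·(-3) - 0.6 = 3.3
z1[1] = (-0.7)·(0) + (-1.0)·(-3) + 0.0 = 3.0
z1[2] = (0.6)·(0) + (-0.8)·(-3) + 0.1 = 2.5
h = ReLU(z1) = [3.3, 3.0, 2.5]
output = (-0.3)·(3.3) + (0.9)·(3.0) + (-0.7)·(2.5) + 0.2 = 0.16

0.16


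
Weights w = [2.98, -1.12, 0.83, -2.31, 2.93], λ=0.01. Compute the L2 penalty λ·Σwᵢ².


‖w‖₂² = (2.98)² + (-1.12)² + (0.83)² + (-2.31)² + (2.93)²
     = 8.8804 + 1.2544 + 0.6889 + 5.3361 + 8.5849
     = 24.7447
λ·‖w‖₂² = 0.01·24.7447 = 0.247447

0.247447
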